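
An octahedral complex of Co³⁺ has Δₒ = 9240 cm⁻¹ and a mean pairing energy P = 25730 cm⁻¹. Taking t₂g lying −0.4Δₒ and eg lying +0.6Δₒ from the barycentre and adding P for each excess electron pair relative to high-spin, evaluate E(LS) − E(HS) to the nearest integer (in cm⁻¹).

32980

Co³⁺: group 9, so d-count = 9 − 3 = 6.
High-spin d⁶ fills as t₂g⁴ eg² with CFSE 4(−0.4) + 2(+0.6) = -0.4Δₒ = -3696 cm⁻¹.
For low-spin the configuration is t₂g⁶ eg⁰: orbital energy -2.4 × 9240 = -22176 cm⁻¹, and 2 additional pairs relative to high-spin add 51460 cm⁻¹, giving 29284 cm⁻¹.
Thus E(LS) − E(HS) = 32980 cm⁻¹.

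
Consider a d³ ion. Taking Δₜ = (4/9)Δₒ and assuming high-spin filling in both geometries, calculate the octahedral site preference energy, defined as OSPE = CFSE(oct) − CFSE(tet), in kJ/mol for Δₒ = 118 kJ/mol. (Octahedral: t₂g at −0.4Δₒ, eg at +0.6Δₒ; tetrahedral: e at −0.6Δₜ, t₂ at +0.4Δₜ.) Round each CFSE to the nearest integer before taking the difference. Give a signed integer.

In an octahedral site d³ (HS) is t₂g³ eg⁰, giving CFSE(oct) = -1.2Δₒ = -142 kJ/mol.
Tetrahedral e² t₂¹ gives -0.8Δₜ = -0.8 × (4/9) × 118 = -42 kJ/mol.
OSPE = -142 − (-42) = -100 kJ/mol.

-100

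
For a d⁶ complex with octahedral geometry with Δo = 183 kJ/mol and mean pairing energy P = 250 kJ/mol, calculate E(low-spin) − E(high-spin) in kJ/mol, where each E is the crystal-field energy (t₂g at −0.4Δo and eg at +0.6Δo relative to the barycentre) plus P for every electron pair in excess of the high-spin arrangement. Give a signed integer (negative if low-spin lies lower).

In the high-spin limit (t₂g⁴ eg²) the orbital term is -0.4Δo = -73 kJ/mol, with no excess pairing.
Low-spin t₂g⁶ eg⁰ gives -2.4Δo = -439 kJ/mol, but forming 2 extra pairs costs 2P = 500 kJ/mol, so E(LS) = -439 + 500 = 61 kJ/mol.
E(LS) − E(HS) = 61 − (-73) = 134 kJ/mol.

134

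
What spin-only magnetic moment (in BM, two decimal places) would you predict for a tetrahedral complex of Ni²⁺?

Ni is in group 10, so Ni²⁺ is d⁸ (10 − 2 = 8).
With tetrahedral geometry the complex is necessarily high-spin.
Configuration: e^4 t2^4 → 2 unpaired electrons.
μ(spin-only) = √[2(2+2)] = √8 ≈ 2.83 BM.

2.83 BM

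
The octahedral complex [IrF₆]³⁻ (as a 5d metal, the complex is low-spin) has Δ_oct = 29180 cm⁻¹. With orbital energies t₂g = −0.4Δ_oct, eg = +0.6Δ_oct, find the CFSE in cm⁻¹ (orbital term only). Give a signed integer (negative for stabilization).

Each F⁻ contributes -1; 6 × (-1) = -6. With overall charge -3, Ir is in the +3 oxidation state.
Ir³⁺: group 9, so d-count = 9 − 3 = 6.
The d⁶ electrons fill as t₂g⁶ eg⁰.
Orbital CFSE = 6(-0.4) + 0(0.6) = -2.4Δ_oct = -2.4 × 29180 = -70032 cm⁻¹.

-70032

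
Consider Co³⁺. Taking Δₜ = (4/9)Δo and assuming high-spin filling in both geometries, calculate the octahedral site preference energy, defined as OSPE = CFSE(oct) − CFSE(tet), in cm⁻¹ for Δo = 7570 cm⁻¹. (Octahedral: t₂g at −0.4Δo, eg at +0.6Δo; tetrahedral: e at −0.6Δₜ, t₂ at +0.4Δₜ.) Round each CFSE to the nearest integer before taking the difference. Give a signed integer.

Co³⁺: group 9, so d-count = 9 − 3 = 6.
Octahedral high-spin t2g^4 e_g^2: CFSE = -0.4 × 7570 = -3028 cm⁻¹.
Tetrahedral: e^3 t2^3, CFSE = 3(−0.6) + 3(+0.4) = -0.6Δₜ = -0.6 × (4/9) × 7570 = -2019 cm⁻¹.
Subtracting, OSPE = -3028 − (-2019) = -1009 cm⁻¹.

-1009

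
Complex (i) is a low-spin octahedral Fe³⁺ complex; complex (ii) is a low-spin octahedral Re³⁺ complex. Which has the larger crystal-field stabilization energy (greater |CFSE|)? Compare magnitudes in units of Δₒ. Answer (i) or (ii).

(i)

(i): Group 8 minus oxidation state +3 gives a d⁵ configuration for Fe³⁺; t2g^5 e_g^0, CFSE = -2.0Δₒ.
(ii): Re³⁺: group 7, so d-count = 7 − 3 = 4; t₂g⁴ eg⁰, CFSE = -1.6Δₒ.
So (i) has the larger |CFSE|.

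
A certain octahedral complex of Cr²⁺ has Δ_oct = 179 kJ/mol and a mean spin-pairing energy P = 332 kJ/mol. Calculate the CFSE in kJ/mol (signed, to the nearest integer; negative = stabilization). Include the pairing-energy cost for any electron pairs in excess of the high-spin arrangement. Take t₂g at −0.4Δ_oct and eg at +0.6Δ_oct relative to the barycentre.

Group 6 minus oxidation state +2 gives a d⁴ configuration for Cr²⁺.
Here Δ_oct < P (179 < 332), so the high-spin state is favoured.
Configuration: t₂g³ eg¹.
Orbital CFSE = -0.6Δ_oct = -0.6 × 179 = -107 kJ/mol.
High-spin has no excess pairs, so no pairing correction applies.

-107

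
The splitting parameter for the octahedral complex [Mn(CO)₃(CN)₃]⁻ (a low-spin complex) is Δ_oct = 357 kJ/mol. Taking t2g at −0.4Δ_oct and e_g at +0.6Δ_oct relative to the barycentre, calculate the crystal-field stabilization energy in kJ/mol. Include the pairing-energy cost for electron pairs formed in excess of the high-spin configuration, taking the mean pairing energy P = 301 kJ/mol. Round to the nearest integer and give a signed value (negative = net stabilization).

-112

Ligand charges: 3×(+0) from CO and 3×(-1) from CN⁻ sum to -3; with overall charge -1, Mn is +2.
Mn is in group 7, so Mn²⁺ is d⁵ (7 − 2 = 5).
Electron filling gives t2g^5 e_g^0.
CFSE(orbital) = 5×(-0.4Δ_oct) + 0×(0.6Δ_oct) = -2.0Δ_oct; with Δ_oct = 357 kJ/mol that is -714 kJ/mol.
Relative to high-spin t2g^3 e_g^2 (0 paired), the low-spin configuration has 2 additional pairs, contributing +2 × 301 = +602 kJ/mol.
Overall CFSE = -714 + 602 = -112 kJ/mol.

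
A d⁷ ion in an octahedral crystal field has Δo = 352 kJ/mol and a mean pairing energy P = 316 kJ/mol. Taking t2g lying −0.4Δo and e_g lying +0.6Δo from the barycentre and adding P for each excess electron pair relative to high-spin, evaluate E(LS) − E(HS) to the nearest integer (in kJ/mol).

High-spin: t2g^5 e_g^2, CFSE = -0.8Δo = -282 kJ/mol.
Low-spin t2g^6 e_g^1 gives -1.8Δo = -634 kJ/mol, but forming 1 extra pair costs 1P = 316 kJ/mol, so E(LS) = -634 + 316 = -318 kJ/mol.
Thus E(LS) − E(HS) = -36 kJ/mol.

-36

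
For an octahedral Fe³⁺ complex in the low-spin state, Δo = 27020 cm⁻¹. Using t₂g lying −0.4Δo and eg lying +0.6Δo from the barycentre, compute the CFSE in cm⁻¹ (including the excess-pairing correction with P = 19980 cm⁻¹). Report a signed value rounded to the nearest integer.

Fe sits in group 8; removing 3 electrons leaves Fe³⁺ with 8 − 3 = 5 d electrons.
The d⁵ electrons fill as t₂g⁵ eg⁰.
The orbital stabilization is -2.0Δo = -2.0 × 27020 = -54040 cm⁻¹.
High-spin d⁵ would be t₂g³ eg² with 0 pairs; low-spin has 2, so 2 excess pairs cost +2P = +39960 cm⁻¹.
Net CFSE = -54040 + 39960 = -14080 cm⁻¹.

-14080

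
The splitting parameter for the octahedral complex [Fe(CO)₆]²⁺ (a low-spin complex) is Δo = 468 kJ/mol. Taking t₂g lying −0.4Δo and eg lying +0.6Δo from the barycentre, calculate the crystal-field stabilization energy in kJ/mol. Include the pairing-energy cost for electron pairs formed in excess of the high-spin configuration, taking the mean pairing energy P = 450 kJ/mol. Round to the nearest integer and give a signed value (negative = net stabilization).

-223

CO is neutral, so the +2 overall charge sits on Fe: oxidation state +2.
Fe is in group 8, so Fe²⁺ is d⁶ (8 − 2 = 6).
The d⁶ electrons fill as t₂g⁶ eg⁰.
CFSE(orbital) = 6×(-0.4Δo) + 0×(0.6Δo) = -2.4Δo; with Δo = 468 kJ/mol that is -1123 kJ/mol.
Relative to high-spin t₂g⁴ eg² (1 paired), the low-spin configuration has 2 additional pairs, contributing +2 × 450 = +900 kJ/mol.
Combining: -1123 + 900 = -223 kJ/mol.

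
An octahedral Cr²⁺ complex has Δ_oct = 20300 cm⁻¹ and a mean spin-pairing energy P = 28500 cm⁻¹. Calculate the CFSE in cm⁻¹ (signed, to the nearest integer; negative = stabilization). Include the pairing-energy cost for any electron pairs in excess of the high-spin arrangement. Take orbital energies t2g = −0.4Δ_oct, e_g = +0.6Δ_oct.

Cr²⁺: group 6, so d-count = 6 − 2 = 4.
Here Δ_oct < P (20300 < 28500), so the high-spin state is favoured.
Filling d⁴ accordingly: t2g^3 e_g^1.
Orbital CFSE = -0.6Δ_oct = -0.6 × 20300 = -12180 cm⁻¹.
High-spin has no excess pairs, so no pairing correction applies.

-12180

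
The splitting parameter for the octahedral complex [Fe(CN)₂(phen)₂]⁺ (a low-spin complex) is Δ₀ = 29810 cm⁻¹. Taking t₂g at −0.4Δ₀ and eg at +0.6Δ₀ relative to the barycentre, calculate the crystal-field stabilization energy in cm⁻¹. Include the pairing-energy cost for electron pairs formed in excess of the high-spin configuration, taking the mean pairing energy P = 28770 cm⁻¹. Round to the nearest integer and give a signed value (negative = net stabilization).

-2080

Ligand charges: 2×(-1) from CN⁻ and 2×(+0) from phen sum to -2; with overall charge +1, Fe is +3.
Group 8 minus oxidation state +3 gives a d⁵ configuration for Fe³⁺.
The d⁵ electrons fill as t₂g⁵ eg⁰.
CFSE(orbital) = 5×(-0.4Δ₀) + 0×(0.6Δ₀) = -2.0Δ₀; with Δ₀ = 29810 cm⁻¹ that is -59620 cm⁻¹.
High-spin d⁵ would be t₂g³ eg² with 0 pairs; low-spin has 2, so 2 excess pairs cost +2P = +57540 cm⁻¹.
Overall CFSE = -59620 + 57540 = -2080 cm⁻¹.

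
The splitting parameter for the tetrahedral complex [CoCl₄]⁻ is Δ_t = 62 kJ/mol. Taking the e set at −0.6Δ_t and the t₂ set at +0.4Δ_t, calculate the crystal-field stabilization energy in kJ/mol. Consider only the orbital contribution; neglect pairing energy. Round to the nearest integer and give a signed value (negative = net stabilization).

-37

Each Cl⁻ contributes -1; 4 × (-1) = -4. With overall charge -1, Co is in the +3 oxidation state.
Co sits in group 9; removing 3 electrons leaves Co³⁺ with 9 − 3 = 6 d electrons.
Tetrahedral fields are weak (Δₜ ≈ 4/9 Δₒ), so electrons fill high-spin.
The d⁶ electrons fill as e³ t₂³.
The orbital stabilization is -0.6Δ_t = -0.6 × 62 = -37 kJ/mol.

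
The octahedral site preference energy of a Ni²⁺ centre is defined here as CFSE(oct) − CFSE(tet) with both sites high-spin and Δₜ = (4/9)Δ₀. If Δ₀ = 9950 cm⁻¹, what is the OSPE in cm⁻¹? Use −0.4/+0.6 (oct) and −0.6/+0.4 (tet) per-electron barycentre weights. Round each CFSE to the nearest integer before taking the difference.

-8402

Ni sits in group 10; removing 2 electrons leaves Ni²⁺ with 10 − 2 = 8 d electrons.
Octahedral high-spin t2g^6 e_g^2: CFSE = -1.2 × 9950 = -11940 cm⁻¹.
In a tetrahedral site the filling is e^4 t2^4: CFSE(tet) = -0.8Δₜ = -0.8 × (4/9)(9950) = -3538 cm⁻¹.
OSPE = -11940 − (-3538) = -8402 cm⁻¹.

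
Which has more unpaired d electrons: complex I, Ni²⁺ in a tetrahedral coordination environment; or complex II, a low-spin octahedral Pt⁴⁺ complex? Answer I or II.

I

I: Ni²⁺: group 10, so d-count = 10 − 2 = 8; Tetrahedral fields are weak (Δₜ ≈ 4/9 Δₒ), so electrons fill high-spin; e⁴ t₂⁴ → 2 unpaired.
II: Pt sits in group 10; removing 4 electrons leaves Pt⁴⁺ with 10 − 4 = 6 d electrons; t₂g⁶ eg⁰ → 0 unpaired.
So I has more unpaired electrons.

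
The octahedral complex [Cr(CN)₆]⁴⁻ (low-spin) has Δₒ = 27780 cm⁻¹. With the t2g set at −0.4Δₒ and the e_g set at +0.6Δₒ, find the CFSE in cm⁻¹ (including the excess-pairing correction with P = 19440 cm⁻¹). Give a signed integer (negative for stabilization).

-25008

Each CN⁻ contributes -1; 6 × (-1) = -6. With overall charge -4, Cr is in the +2 oxidation state.
Cr²⁺: group 6, so d-count = 6 − 2 = 4.
The d⁴ electrons fill as t2g^4 e_g^0.
The orbital stabilization is -1.6Δₒ = -1.6 × 27780 = -44448 cm⁻¹.
High-spin d⁴ would be t2g^3 e_g^1 with 0 pairs; low-spin has 1, so 1 excess pair costs +1P = +19440 cm⁻¹.
Net CFSE = -44448 + 19440 = -25008 cm⁻¹.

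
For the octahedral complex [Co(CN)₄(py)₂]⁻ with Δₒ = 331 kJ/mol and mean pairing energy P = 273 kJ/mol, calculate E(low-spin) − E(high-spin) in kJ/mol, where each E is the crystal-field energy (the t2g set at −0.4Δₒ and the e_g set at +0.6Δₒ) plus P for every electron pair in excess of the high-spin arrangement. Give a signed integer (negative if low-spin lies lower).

-116

Ligand charges: 4×(-1) from CN⁻ and 2×(+0) from py sum to -4; with overall charge -1, Co is +3.
Co sits in group 9; removing 3 electrons leaves Co³⁺ with 9 − 3 = 6 d electrons.
High-spin d⁶ fills as t2g^4 e_g^2 with CFSE 4(−0.4) + 2(+0.6) = -0.4Δₒ = -132 kJ/mol.
Low-spin: t2g^6 e_g^0, orbital CFSE = -2.4Δₒ = -794 kJ/mol; plus 2 excess pairs × P = +546 kJ/mol; total -248 kJ/mol.
The difference is -248 − (-132) = -116 kJ/mol, so low-spin lies lower.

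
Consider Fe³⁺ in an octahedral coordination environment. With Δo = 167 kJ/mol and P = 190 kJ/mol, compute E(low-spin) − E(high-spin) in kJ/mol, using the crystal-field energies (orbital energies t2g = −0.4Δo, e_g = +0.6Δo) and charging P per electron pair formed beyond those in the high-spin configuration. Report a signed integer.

46

Fe is in group 8, so Fe³⁺ is d⁵ (8 − 3 = 5).
In the high-spin limit (t2g^3 e_g^2) the orbital term is 0.0Δo = 0 kJ/mol, with no excess pairing.
Low-spin t2g^5 e_g^0 gives -2.0Δo = -334 kJ/mol, but forming 2 extra pairs costs 2P = 380 kJ/mol, so E(LS) = -334 + 380 = 46 kJ/mol.
The difference is 46 − (0) = 46 kJ/mol, so high-spin lies lower.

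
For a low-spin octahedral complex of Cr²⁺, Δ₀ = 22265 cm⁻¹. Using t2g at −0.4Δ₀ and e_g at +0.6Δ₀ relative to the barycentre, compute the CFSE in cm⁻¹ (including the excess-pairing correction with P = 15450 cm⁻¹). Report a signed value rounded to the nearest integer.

Cr is in group 6, so Cr²⁺ is d⁴ (6 − 2 = 4).
The d⁴ electrons fill as t2g^4 e_g^0.
CFSE(orbital) = 4×(-0.4Δ₀) + 0×(0.6Δ₀) = -1.6Δ₀; with Δ₀ = 22265 cm⁻¹ that is -35624 cm⁻¹.
Pairing penalty: 1 pair vs 0 in the high-spin reference → 1 extra × P = 15450 cm⁻¹.
Overall CFSE = -35624 + 15450 = -20174 cm⁻¹.

-20174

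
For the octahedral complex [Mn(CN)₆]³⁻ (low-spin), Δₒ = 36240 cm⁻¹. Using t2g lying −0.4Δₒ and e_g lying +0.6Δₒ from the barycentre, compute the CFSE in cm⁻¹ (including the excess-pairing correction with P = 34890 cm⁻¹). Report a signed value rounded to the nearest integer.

-23094

Each CN⁻ contributes -1; 6 × (-1) = -6. With overall charge -3, Mn is in the +3 oxidation state.
Mn³⁺: group 7, so d-count = 7 − 3 = 4.
Electron filling gives t2g^4 e_g^0.
The orbital stabilization is -1.6Δₒ = -1.6 × 36240 = -57984 cm⁻¹.
High-spin d⁴ would be t2g^3 e_g^1 with 0 pairs; low-spin has 1, so 1 excess pair costs +1P = +34890 cm⁻¹.
Combining: -57984 + 34890 = -23094 cm⁻¹.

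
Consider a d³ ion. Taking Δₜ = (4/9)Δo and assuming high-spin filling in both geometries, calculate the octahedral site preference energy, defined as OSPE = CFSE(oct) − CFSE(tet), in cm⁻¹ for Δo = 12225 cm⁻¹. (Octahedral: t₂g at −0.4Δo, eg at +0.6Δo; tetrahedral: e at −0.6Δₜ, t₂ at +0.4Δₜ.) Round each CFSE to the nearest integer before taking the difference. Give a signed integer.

-10323

In an octahedral site d³ (HS) is t₂g³ eg⁰, giving CFSE(oct) = -1.2Δo = -14670 cm⁻¹.
Tetrahedral: e² t₂¹, CFSE = 2(−0.6) + 1(+0.4) = -0.8Δₜ = -0.8 × (4/9) × 12225 = -4347 cm⁻¹.
OSPE = -14670 − (-4347) = -10323 cm⁻¹.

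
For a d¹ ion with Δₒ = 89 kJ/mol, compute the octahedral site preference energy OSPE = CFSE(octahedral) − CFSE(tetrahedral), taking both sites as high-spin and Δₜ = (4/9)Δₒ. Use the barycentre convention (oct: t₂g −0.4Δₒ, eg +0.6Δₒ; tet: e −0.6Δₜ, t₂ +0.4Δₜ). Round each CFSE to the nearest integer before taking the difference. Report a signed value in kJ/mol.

In an octahedral site d¹ (HS) is t₂g¹ eg⁰, giving CFSE(oct) = -0.4Δₒ = -36 kJ/mol.
Tetrahedral e¹ t₂⁰ gives -0.6Δₜ = -0.6 × (4/9) × 89 = -24 kJ/mol.
Subtracting, OSPE = -36 − (-24) = -12 kJ/mol.

-12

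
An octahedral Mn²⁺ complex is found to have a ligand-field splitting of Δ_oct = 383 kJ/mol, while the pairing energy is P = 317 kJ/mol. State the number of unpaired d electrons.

1

Mn²⁺: group 7, so d-count = 7 − 2 = 5.
With Δ_oct > P the complex is low-spin.
Filling d⁵ accordingly: t2g^5 e_g^0.
Unpaired electrons: 1.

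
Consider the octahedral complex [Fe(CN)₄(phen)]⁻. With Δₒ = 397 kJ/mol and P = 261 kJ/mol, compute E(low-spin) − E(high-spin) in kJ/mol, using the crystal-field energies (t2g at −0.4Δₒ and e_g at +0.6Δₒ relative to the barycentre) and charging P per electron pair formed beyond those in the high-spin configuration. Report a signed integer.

Ligand charges: 4×(-1) from CN⁻ and 1×(+0) from phen sum to -4; with overall charge -1, Fe is +3.
Fe sits in group 8; removing 3 electrons leaves Fe³⁺ with 8 − 3 = 5 d electrons.
High-spin: t2g^3 e_g^2, CFSE = 0.0Δₒ = 0 kJ/mol.
Low-spin: t2g^5 e_g^0, orbital CFSE = -2.0Δₒ = -794 kJ/mol; plus 2 excess pairs × P = +522 kJ/mol; total -272 kJ/mol.
Thus E(LS) − E(HS) = -272 kJ/mol.

-272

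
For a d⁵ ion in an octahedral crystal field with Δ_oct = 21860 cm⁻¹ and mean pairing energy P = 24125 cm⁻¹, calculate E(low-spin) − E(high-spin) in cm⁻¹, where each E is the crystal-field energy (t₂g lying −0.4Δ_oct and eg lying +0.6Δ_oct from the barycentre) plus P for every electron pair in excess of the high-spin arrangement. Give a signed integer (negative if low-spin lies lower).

4530

High-spin d⁵ fills as t₂g³ eg² with CFSE 3(−0.4) + 2(+0.6) = 0.0Δ_oct = 0 cm⁻¹.
Low-spin: t₂g⁵ eg⁰, orbital CFSE = -2.0Δ_oct = -43720 cm⁻¹; plus 2 excess pairs × P = +48250 cm⁻¹; total 4530 cm⁻¹.
Thus E(LS) − E(HS) = 4530 cm⁻¹.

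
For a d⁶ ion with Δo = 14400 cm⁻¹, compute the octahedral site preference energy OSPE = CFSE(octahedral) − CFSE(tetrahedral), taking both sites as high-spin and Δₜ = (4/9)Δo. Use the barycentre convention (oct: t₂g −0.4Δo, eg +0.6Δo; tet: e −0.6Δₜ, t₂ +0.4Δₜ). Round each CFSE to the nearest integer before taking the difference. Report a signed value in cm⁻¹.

-1920

In an octahedral site d⁶ (HS) is t2g^4 e_g^2, giving CFSE(oct) = -0.4Δo = -5760 cm⁻¹.
In a tetrahedral site the filling is e^3 t2^3: CFSE(tet) = -0.6Δₜ = -0.6 × (4/9)(14400) = -3840 cm⁻¹.
OSPE = -5760 − (-3840) = -1920 cm⁻¹.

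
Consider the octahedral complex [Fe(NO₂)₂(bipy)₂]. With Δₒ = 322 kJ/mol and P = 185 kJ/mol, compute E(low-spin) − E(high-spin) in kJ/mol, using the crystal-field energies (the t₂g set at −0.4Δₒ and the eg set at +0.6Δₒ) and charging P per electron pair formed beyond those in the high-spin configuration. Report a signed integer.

-274

Ligand charges: 2×(-1) from NO₂⁻ and 2×(+0) from bipy sum to -2; with overall charge +0, Fe is +2.
Fe sits in group 8; removing 2 electrons leaves Fe²⁺ with 8 − 2 = 6 d electrons.
In the high-spin limit (t₂g⁴ eg²) the orbital term is -0.4Δₒ = -129 kJ/mol, with no excess pairing.
Low-spin: t₂g⁶ eg⁰, orbital CFSE = -2.4Δₒ = -773 kJ/mol; plus 2 excess pairs × P = +370 kJ/mol; total -403 kJ/mol.
The difference is -403 − (-129) = -274 kJ/mol, so low-spin lies lower.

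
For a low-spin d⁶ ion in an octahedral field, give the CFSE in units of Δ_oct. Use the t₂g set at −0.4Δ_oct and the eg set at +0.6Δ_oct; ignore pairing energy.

-2.4 Δ_oct

Configuration: t₂g⁶ eg⁰.
CFSE = 6(-0.4Δ_oct) + 0(0.6Δ_oct) = -2.4Δ_oct + 0.0Δ_oct = -2.4Δ_oct.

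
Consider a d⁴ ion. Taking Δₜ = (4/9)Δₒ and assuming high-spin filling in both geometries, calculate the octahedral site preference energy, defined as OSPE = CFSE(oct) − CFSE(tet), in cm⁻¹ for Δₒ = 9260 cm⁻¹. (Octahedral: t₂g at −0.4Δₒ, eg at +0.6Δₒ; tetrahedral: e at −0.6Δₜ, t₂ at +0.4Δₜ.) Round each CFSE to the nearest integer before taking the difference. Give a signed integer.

Octahedral high-spin t2g^3 e_g^1: CFSE = -0.6 × 9260 = -5556 cm⁻¹.
Tetrahedral e^2 t2^2 gives -0.4Δₜ = -0.4 × (4/9) × 9260 = -1646 cm⁻¹.
OSPE = CFSE(oct) − CFSE(tet) = -5556 − (-1646) = -3910 cm⁻¹.

-3910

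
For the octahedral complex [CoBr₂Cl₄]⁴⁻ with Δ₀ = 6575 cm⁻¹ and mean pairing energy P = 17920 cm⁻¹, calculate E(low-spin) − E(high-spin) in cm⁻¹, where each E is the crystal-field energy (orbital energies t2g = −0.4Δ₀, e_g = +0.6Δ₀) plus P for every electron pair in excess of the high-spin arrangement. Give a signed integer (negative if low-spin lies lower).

Ligand charges: 2×(-1) from Br⁻ and 4×(-1) from Cl⁻ sum to -6; with overall charge -4, Co is +2.
Group 9 minus oxidation state +2 gives a d⁷ configuration for Co²⁺.
High-spin: t2g^5 e_g^2, CFSE = -0.8Δ₀ = -5260 cm⁻¹.
Low-spin: t2g^6 e_g^1, orbital CFSE = -1.8Δ₀ = -11835 cm⁻¹; plus 1 excess pair × P = +17920 cm⁻¹; total 6085 cm⁻¹.
E(LS) − E(HS) = 6085 − (-5260) = 11345 cm⁻¹.

11345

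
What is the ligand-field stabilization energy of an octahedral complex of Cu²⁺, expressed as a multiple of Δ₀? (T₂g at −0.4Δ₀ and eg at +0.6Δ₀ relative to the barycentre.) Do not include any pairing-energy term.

Cu sits in group 11; removing 2 electrons leaves Cu²⁺ with 11 − 2 = 9 d electrons.
For octahedral d⁹ the high- and low-spin configurations coincide.
Configuration: t₂g⁶ eg³.
CFSE = 6(-0.4Δ₀) + 3(0.6Δ₀) = -2.4Δ₀ + 1.8Δ₀ = -0.6Δ₀.

-0.6 Δ₀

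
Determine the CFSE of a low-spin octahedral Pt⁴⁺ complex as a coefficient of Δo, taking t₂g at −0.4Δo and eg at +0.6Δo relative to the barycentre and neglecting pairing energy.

Group 10 minus oxidation state +4 gives a d⁶ configuration for Pt⁴⁺.
Configuration: t₂g⁶ eg⁰.
CFSE = 6(-0.4Δo) + 0(0.6Δo) = -2.4Δo + 0.0Δo = -2.4Δo.

-2.4 Δo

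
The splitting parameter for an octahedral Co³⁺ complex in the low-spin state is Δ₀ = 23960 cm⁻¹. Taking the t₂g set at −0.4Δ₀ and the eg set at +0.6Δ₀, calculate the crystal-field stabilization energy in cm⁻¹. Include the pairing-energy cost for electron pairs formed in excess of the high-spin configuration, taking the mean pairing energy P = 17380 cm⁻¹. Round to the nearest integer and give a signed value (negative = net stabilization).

-22744

Co is in group 9, so Co³⁺ is d⁶ (9 − 3 = 6).
Electron filling gives t₂g⁶ eg⁰.
CFSE(orbital) = 6×(-0.4Δ₀) + 0×(0.6Δ₀) = -2.4Δ₀; with Δ₀ = 23960 cm⁻¹ that is -57504 cm⁻¹.
Pairing penalty: 3 pairs vs 1 in the high-spin reference → 2 extra × P = 34760 cm⁻¹.
Combining: -57504 + 34760 = -22744 cm⁻¹.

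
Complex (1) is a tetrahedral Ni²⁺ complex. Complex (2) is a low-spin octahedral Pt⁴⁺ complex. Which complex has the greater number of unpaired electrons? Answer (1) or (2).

(1)

(1): Ni sits in group 10; removing 2 electrons leaves Ni²⁺ with 10 − 2 = 8 d electrons; Tetrahedral splitting is small, so the complex is high-spin; e^4 t2^4 → 2 unpaired.
(2): Pt sits in group 10; removing 4 electrons leaves Pt⁴⁺ with 10 − 4 = 6 d electrons; t₂g⁶ eg⁰ → 0 unpaired.
So (1) has more unpaired electrons.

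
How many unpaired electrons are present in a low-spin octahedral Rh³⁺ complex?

0

Rh is in group 9, so Rh³⁺ is d⁶ (9 − 3 = 6).
Configuration: t₂g⁶ eg⁰, giving 0 unpaired electrons.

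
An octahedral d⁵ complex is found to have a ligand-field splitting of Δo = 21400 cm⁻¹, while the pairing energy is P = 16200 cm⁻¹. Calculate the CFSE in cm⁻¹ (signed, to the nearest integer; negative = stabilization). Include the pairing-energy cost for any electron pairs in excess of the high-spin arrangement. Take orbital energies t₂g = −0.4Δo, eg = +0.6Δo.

Δo > P, so pairing is preferred: the ground state is low-spin.
That gives t₂g⁵ eg⁰.
Orbital CFSE = -2.0Δo = -2.0 × 21400 = -42800 cm⁻¹.
Excess pairs vs high-spin: 2 − 0 = 2; pairing cost = +32400 cm⁻¹.
Net CFSE = -42800 + 32400 = -10400 cm⁻¹.

-10400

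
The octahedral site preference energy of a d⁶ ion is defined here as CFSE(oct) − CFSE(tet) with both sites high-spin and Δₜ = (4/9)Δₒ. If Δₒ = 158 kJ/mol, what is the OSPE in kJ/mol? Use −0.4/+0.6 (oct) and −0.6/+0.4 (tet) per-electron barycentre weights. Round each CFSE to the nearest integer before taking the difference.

In an octahedral site d⁶ (HS) is t₂g⁴ eg², giving CFSE(oct) = -0.4Δₒ = -63 kJ/mol.
Tetrahedral: e³ t₂³, CFSE = 3(−0.6) + 3(+0.4) = -0.6Δₜ = -0.6 × (4/9) × 158 = -42 kJ/mol.
OSPE = -63 − (-42) = -21 kJ/mol.

-21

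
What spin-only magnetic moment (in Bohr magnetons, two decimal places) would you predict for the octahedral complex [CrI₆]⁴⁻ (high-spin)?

4.90 Bohr magnetons

Each I⁻ contributes -1; 6 × (-1) = -6. With overall charge -4, Cr is in the +2 oxidation state.
Cr sits in group 6; removing 2 electrons leaves Cr²⁺ with 6 − 2 = 4 d electrons.
Configuration: t₂g³ eg¹ → 4 unpaired electrons.
μ(spin-only) = √[4(4+2)] = √24 ≈ 4.90 Bohr magnetons.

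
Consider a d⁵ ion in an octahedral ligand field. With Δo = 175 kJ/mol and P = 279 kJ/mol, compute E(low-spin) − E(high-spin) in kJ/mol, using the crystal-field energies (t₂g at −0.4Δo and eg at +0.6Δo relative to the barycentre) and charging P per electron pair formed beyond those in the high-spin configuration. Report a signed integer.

208

High-spin: t₂g³ eg², CFSE = 0.0Δo = 0 kJ/mol.
For low-spin the configuration is t₂g⁵ eg⁰: orbital energy -2.0 × 175 = -350 kJ/mol, and 2 additional pairs relative to high-spin add 558 kJ/mol, giving 208 kJ/mol.
E(LS) − E(HS) = 208 − (0) = 208 kJ/mol.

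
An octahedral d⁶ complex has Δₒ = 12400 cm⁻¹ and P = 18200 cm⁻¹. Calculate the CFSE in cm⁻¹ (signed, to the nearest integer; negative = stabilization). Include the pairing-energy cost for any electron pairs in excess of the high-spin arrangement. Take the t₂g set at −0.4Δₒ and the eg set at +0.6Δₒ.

-4960

With Δₒ < P the complex is high-spin.
Configuration: t₂g⁴ eg².
Orbital CFSE = -0.4Δₒ = -0.4 × 12400 = -4960 cm⁻¹.
High-spin has no excess pairs, so no pairing correction applies.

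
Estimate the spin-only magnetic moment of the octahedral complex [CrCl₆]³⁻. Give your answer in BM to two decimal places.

Each Cl⁻ contributes -1; 6 × (-1) = -6. With overall charge -3, Cr is in the +3 oxidation state.
Cr³⁺: group 6, so d-count = 6 − 3 = 3.
For octahedral d³ the high- and low-spin configurations coincide.
Configuration: t2g^3 e_g^0 → 3 unpaired electrons.
μ(spin-only) = √[3(3+2)] = √15 ≈ 3.87 BM.

3.87 BM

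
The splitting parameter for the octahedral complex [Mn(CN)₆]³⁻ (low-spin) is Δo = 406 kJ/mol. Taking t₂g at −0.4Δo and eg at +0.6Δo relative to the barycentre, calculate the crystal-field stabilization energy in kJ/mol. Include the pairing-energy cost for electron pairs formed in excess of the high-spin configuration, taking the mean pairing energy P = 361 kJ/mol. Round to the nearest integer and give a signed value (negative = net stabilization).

-289

Each CN⁻ contributes -1; 6 × (-1) = -6. With overall charge -3, Mn is in the +3 oxidation state.
Group 7 minus oxidation state +3 gives a d⁴ configuration for Mn³⁺.
The d⁴ electrons fill as t₂g⁴ eg⁰.
Orbital CFSE = 4(-0.4) + 0(0.6) = -1.6Δo = -1.6 × 406 = -650 kJ/mol.
High-spin d⁴ would be t₂g³ eg¹ with 0 pairs; low-spin has 1, so 1 excess pair costs +1P = +361 kJ/mol.
Net CFSE = -650 + 361 = -289 kJ/mol.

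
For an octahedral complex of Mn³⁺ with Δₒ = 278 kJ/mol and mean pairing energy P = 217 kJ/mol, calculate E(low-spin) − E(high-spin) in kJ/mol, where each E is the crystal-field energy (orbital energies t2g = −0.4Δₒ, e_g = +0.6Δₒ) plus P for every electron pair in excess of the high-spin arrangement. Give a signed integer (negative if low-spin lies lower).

Mn sits in group 7; removing 3 electrons leaves Mn³⁺ with 7 − 3 = 4 d electrons.
High-spin d⁴ fills as t2g^3 e_g^1 with CFSE 3(−0.4) + 1(+0.6) = -0.6Δₒ = -167 kJ/mol.
Low-spin t2g^4 e_g^0 gives -1.6Δₒ = -445 kJ/mol, but forming 1 extra pair costs 1P = 217 kJ/mol, so E(LS) = -445 + 217 = -228 kJ/mol.
Thus E(LS) − E(HS) = -61 kJ/mol.

-61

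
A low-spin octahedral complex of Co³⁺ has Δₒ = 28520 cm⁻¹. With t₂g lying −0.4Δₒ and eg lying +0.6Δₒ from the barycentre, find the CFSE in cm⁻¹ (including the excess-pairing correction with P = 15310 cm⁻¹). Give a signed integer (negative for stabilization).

-37828

Co sits in group 9; removing 3 electrons leaves Co³⁺ with 9 − 3 = 6 d electrons.
The d⁶ electrons fill as t₂g⁶ eg⁰.
The orbital stabilization is -2.4Δₒ = -2.4 × 28520 = -68448 cm⁻¹.
High-spin d⁶ would be t₂g⁴ eg² with 1 pair; low-spin has 3, so 2 excess pairs cost +2P = +30620 cm⁻¹.
Net CFSE = -68448 + 30620 = -37828 cm⁻¹.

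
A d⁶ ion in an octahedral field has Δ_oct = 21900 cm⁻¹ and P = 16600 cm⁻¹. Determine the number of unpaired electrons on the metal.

Δ_oct > P, so pairing is preferred: the ground state is low-spin.
That gives t2g^6 e_g^0.
Unpaired electrons: 0.

0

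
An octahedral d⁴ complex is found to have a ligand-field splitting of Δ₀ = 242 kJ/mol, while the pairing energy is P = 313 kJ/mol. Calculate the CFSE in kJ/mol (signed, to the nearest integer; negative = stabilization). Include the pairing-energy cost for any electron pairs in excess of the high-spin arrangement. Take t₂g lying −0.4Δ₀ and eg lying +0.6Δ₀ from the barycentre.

-145

With Δ₀ < P the complex is high-spin.
Configuration: t₂g³ eg¹.
Orbital CFSE = -0.6Δ₀ = -0.6 × 242 = -145 kJ/mol.
High-spin has no excess pairs, so no pairing correction applies.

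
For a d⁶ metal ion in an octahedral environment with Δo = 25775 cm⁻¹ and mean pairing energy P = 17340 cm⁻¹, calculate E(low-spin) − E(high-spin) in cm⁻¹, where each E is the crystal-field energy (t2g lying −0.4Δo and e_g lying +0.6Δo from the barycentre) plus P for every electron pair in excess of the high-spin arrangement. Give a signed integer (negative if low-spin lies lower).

High-spin: t2g^4 e_g^2, CFSE = -0.4Δo = -10310 cm⁻¹.
Low-spin: t2g^6 e_g^0, orbital CFSE = -2.4Δo = -61860 cm⁻¹; plus 2 excess pairs × P = +34680 cm⁻¹; total -27180 cm⁻¹.
E(LS) − E(HS) = -27180 − (-10310) = -16870 cm⁻¹.

-16870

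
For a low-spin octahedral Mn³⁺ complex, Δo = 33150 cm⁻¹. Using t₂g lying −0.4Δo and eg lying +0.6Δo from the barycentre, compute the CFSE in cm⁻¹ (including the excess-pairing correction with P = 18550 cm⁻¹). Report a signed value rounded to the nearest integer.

-34490

Group 7 minus oxidation state +3 gives a d⁴ configuration for Mn³⁺.
Electron filling gives t₂g⁴ eg⁰.
The orbital stabilization is -1.6Δo = -1.6 × 33150 = -53040 cm⁻¹.
High-spin d⁴ would be t₂g³ eg¹ with 0 pairs; low-spin has 1, so 1 excess pair costs +1P = +18550 cm⁻¹.
Overall CFSE = -53040 + 18550 = -34490 cm⁻¹.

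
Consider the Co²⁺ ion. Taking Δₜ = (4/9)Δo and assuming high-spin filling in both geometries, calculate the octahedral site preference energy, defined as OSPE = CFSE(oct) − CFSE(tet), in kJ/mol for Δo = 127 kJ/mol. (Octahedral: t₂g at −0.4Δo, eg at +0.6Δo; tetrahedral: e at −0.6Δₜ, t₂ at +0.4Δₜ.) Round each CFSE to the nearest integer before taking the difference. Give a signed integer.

-34

Group 9 minus oxidation state +2 gives a d⁷ configuration for Co²⁺.
In an octahedral site d⁷ (HS) is t2g^5 e_g^2, giving CFSE(oct) = -0.8Δo = -102 kJ/mol.
In a tetrahedral site the filling is e^4 t2^3: CFSE(tet) = -1.2Δₜ = -1.2 × (4/9)(127) = -68 kJ/mol.
Subtracting, OSPE = -102 − (-68) = -34 kJ/mol.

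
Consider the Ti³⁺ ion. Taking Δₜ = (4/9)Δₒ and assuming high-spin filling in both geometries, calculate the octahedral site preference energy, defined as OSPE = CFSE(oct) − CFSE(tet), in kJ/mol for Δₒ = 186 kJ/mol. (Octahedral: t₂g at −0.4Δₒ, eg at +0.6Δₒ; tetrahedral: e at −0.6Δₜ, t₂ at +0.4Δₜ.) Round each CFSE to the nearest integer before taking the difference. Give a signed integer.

-24

Ti is in group 4, so Ti³⁺ is d¹ (4 − 3 = 1).
In an octahedral site d¹ (HS) is t2g^1 e_g^0, giving CFSE(oct) = -0.4Δₒ = -74 kJ/mol.
Tetrahedral e^1 t2^0 gives -0.6Δₜ = -0.6 × (4/9) × 186 = -50 kJ/mol.
OSPE = -74 − (-50) = -24 kJ/mol.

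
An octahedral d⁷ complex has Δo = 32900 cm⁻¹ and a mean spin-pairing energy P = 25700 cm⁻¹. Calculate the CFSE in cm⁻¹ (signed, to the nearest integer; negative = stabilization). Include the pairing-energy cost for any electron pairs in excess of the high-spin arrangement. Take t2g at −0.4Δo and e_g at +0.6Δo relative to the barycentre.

-33520

Here Δo > P (32900 > 25700), so the low-spin state is favoured.
Filling d⁷ accordingly: t2g^6 e_g^1.
Orbital CFSE = -1.8Δo = -1.8 × 32900 = -59220 cm⁻¹.
Excess pairs vs high-spin: 3 − 2 = 1; pairing cost = +25700 cm⁻¹.
Net CFSE = -59220 + 25700 = -33520 cm⁻¹.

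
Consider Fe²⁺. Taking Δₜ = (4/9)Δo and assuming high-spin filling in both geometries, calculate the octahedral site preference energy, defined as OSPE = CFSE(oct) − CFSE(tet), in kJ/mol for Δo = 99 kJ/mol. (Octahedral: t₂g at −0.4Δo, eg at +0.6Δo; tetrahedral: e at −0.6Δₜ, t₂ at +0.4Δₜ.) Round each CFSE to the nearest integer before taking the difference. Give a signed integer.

-14

Group 8 minus oxidation state +2 gives a d⁶ configuration for Fe²⁺.
Octahedral (high-spin): t2g^4 e_g^2, CFSE = 4(−0.4) + 2(+0.6) = -0.4Δo = -0.4 × 99 = -40 kJ/mol.
Tetrahedral e^3 t2^3 gives -0.6Δₜ = -0.6 × (4/9) × 99 = -26 kJ/mol.
OSPE = -40 − (-26) = -14 kJ/mol.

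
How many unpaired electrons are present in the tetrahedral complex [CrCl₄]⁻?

3

Each Cl⁻ contributes -1; 4 × (-1) = -4. With overall charge -1, Cr is in the +3 oxidation state.
Group 6 minus oxidation state +3 gives a d³ configuration for Cr³⁺.
With tetrahedral geometry the complex is necessarily high-spin.
Configuration: e^2 t2^1, giving 3 unpaired electrons.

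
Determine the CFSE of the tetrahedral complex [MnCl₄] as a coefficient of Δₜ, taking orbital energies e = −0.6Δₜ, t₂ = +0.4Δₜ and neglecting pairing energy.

-0.8 Δₜ

Each Cl⁻ contributes -1; 4 × (-1) = -4. With overall charge +0, Mn is in the +4 oxidation state.
Mn sits in group 7; removing 4 electrons leaves Mn⁴⁺ with 7 − 4 = 3 d electrons.
Tetrahedral fields are weak (Δₜ ≈ 4/9 Δₒ), so electrons fill high-spin.
Configuration: e² t₂¹.
CFSE = 2(-0.6Δₜ) + 1(0.4Δₜ) = -1.2Δₜ + 0.4Δₜ = -0.8Δₜ.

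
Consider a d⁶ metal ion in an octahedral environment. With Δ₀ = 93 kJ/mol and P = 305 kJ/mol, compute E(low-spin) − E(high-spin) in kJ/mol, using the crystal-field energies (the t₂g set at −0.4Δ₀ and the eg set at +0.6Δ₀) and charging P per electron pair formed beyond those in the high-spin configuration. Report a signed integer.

424

In the high-spin limit (t₂g⁴ eg²) the orbital term is -0.4Δ₀ = -37 kJ/mol, with no excess pairing.
Low-spin t₂g⁶ eg⁰ gives -2.4Δ₀ = -223 kJ/mol, but forming 2 extra pairs costs 2P = 610 kJ/mol, so E(LS) = -223 + 610 = 387 kJ/mol.
E(LS) − E(HS) = 387 − (-37) = 424 kJ/mol.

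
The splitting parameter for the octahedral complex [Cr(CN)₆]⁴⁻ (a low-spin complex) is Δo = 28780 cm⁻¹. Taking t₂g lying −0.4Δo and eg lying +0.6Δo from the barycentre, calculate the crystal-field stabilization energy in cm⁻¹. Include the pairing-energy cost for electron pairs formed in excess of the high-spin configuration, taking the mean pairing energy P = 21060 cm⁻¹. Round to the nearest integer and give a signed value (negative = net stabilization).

-24988

Each CN⁻ contributes -1; 6 × (-1) = -6. With overall charge -4, Cr is in the +2 oxidation state.
Cr²⁺: group 6, so d-count = 6 − 2 = 4.
The d⁴ electrons fill as t₂g⁴ eg⁰.
Orbital CFSE = 4(-0.4) + 0(0.6) = -1.6Δo = -1.6 × 28780 = -46048 cm⁻¹.
High-spin d⁴ would be t₂g³ eg¹ with 0 pairs; low-spin has 1, so 1 excess pair costs +1P = +21060 cm⁻¹.
Net CFSE = -46048 + 21060 = -24988 cm⁻¹.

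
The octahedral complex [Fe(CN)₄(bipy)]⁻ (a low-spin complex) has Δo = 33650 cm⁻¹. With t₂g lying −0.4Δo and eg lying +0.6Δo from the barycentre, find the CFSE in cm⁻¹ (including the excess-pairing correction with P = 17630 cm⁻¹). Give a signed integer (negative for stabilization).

-32040

Ligand charges: 4×(-1) from CN⁻ and 1×(+0) from bipy sum to -4; with overall charge -1, Fe is +3.
Fe³⁺: group 8, so d-count = 8 − 3 = 5.
Configuration: t₂g⁵ eg⁰.
Orbital CFSE = 5(-0.4) + 0(0.6) = -2.0Δo = -2.0 × 33650 = -67300 cm⁻¹.
High-spin d⁵ would be t₂g³ eg² with 0 pairs; low-spin has 2, so 2 excess pairs cost +2P = +35260 cm⁻¹.
Overall CFSE = -67300 + 35260 = -32040 cm⁻¹.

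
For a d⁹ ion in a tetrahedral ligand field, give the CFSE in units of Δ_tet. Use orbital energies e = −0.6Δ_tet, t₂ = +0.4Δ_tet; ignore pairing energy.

Tetrahedral fields are weak (Δₜ ≈ 4/9 Δₒ), so electrons fill high-spin.
Configuration: e⁴ t₂⁵.
CFSE = 4(-0.6Δ_tet) + 5(0.4Δ_tet) = -2.4Δ_tet + 2.0Δ_tet = -0.4Δ_tet.

-0.4 Δ_tet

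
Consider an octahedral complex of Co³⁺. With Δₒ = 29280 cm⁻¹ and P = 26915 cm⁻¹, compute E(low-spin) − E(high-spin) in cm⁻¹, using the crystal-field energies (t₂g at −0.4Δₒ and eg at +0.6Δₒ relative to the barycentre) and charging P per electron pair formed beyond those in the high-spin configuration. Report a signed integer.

Co³⁺: group 9, so d-count = 9 − 3 = 6.
High-spin d⁶ fills as t₂g⁴ eg² with CFSE 4(−0.4) + 2(+0.6) = -0.4Δₒ = -11712 cm⁻¹.
For low-spin the configuration is t₂g⁶ eg⁰: orbital energy -2.4 × 29280 = -70272 cm⁻¹, and 2 additional pairs relative to high-spin add 53830 cm⁻¹, giving -16442 cm⁻¹.
E(LS) − E(HS) = -16442 − (-11712) = -4730 cm⁻¹.

-4730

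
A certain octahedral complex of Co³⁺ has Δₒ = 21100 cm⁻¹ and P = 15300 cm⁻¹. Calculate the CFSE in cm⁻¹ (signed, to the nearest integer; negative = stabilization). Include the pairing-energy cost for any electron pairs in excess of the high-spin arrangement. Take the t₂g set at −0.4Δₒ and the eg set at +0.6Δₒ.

Co is in group 9, so Co³⁺ is d⁶ (9 − 3 = 6).
Δₒ > P, so pairing is preferred: the ground state is low-spin.
Configuration: t₂g⁶ eg⁰.
Orbital CFSE = -2.4Δₒ = -2.4 × 21100 = -50640 cm⁻¹.
Excess pairs vs high-spin: 3 − 1 = 2; pairing cost = +30600 cm⁻¹.
Net CFSE = -50640 + 30600 = -20040 cm⁻¹.

-20040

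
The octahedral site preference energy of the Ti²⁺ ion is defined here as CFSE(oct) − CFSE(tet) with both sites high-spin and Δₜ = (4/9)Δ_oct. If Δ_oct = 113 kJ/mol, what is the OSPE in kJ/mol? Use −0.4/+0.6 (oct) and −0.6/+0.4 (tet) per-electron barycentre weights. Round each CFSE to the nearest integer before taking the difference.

Group 4 minus oxidation state +2 gives a d² configuration for Ti²⁺.
In an octahedral site d² (HS) is t2g^2 e_g^0, giving CFSE(oct) = -0.8Δ_oct = -90 kJ/mol.
Tetrahedral: e^2 t2^0, CFSE = 2(−0.6) + 0(+0.4) = -1.2Δₜ = -1.2 × (4/9) × 113 = -60 kJ/mol.
Subtracting, OSPE = -90 − (-60) = -30 kJ/mol.

-30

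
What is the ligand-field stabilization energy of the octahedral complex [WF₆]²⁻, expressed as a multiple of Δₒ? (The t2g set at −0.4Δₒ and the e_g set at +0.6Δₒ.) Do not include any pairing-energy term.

Each F⁻ contributes -1; 6 × (-1) = -6. With overall charge -2, W is in the +4 oxidation state.
Group 6 minus oxidation state +4 gives a d² configuration for W⁴⁺.
Configuration: t2g^2 e_g^0.
CFSE = 2(-0.4Δₒ) + 0(0.6Δₒ) = -0.8Δₒ + 0.0Δₒ = -0.8Δₒ.

-0.8 Δₒ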